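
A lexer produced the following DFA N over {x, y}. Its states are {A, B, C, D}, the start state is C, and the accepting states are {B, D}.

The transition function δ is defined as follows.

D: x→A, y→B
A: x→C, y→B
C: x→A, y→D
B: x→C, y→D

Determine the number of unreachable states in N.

0

A breadth-first search from the start state visits every state.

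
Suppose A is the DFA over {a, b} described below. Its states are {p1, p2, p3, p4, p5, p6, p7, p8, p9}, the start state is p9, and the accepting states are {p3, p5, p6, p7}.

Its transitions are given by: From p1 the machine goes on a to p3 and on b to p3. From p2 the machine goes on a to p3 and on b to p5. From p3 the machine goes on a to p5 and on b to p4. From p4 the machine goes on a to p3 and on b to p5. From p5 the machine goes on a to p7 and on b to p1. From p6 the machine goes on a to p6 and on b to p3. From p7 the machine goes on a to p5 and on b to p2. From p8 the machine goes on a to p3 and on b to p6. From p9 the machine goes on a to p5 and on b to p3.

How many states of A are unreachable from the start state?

2

No path from p9 leads to p6, p8; the other 7 states are all reachable.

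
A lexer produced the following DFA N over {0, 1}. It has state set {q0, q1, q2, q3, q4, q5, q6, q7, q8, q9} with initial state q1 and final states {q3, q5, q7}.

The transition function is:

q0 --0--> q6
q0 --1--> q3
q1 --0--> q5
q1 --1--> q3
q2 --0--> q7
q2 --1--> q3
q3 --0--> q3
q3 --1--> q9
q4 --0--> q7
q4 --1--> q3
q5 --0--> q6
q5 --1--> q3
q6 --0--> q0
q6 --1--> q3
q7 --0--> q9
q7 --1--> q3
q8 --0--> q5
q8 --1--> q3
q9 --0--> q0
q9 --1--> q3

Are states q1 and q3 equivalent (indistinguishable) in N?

No

Reachable states from the start: {q0,q1,q3,q5,q6,q9}. Unreachable: {q2,q4,q7,q8} — drop them.
Initial partition by acceptance: {q3,q5} | {q0,q1,q6,q9}.
On input 0, block {q3,q5} splits into {q3} and {q5}.
Refine {q0,q1,q6,q9} on symbol 0: members go to different blocks, giving {q0,q6,q9} and {q1}.
The partition is now stable with 4 blocks: {q3} | {q0,q6,q9} | {q5} | {q1}.
q1 and q3 end up in different blocks, so they are distinguishable. For instance, the string 'ε' is accepted from only q3.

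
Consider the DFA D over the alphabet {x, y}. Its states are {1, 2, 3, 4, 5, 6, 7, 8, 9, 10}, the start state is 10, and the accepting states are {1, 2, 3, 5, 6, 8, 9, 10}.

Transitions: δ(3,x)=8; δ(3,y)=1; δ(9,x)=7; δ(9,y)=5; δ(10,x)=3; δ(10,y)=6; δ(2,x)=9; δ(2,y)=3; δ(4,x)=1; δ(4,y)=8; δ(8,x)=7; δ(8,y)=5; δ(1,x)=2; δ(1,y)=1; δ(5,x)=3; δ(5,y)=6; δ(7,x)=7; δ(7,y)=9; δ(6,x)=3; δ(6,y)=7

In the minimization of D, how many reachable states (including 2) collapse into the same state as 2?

1

States {4} cannot be reached from the start state, so discard them.
Start with accepting vs non-accepting: {1,2,3,5,6,8,9,10} | {7}.
Split {1,2,3,5,6,8,9,10} by δ(·,x) → {1,2,3,5,6,10} and {8,9}.
On input x, block {1,2,3,5,6,10} splits into {1,5,6,10} and {2,3}.
Split {1,5,6,10} by δ(·,y) → {1,5,10} and {6}.
Refine {1,5,10} on symbol y: members go to different blocks, giving {5,10} and {1}.
Split {2,3} by δ(·,y) → {2} and {3}.
No further refinement is possible. Final partition (7 blocks): {5,10} | {7} | {8,9} | {2} | {6} | {1} | {3}.
State 2 belongs to the block {2}, which has 1 states.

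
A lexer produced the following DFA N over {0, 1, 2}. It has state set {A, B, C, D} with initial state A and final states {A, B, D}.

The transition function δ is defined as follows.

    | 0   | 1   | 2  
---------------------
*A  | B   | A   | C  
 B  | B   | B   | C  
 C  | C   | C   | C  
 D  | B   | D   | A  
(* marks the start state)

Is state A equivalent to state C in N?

Reachable states from the start: {A,B,C}. Unreachable: {D} — drop them.
Start with accepting vs non-accepting: {A,B} | {C}.
No further refinement is possible. Final partition (2 blocks): {A,B} | {C}.
A and C end up in different blocks, so they are distinguishable. For instance, the string 'ε' is accepted from only A.

No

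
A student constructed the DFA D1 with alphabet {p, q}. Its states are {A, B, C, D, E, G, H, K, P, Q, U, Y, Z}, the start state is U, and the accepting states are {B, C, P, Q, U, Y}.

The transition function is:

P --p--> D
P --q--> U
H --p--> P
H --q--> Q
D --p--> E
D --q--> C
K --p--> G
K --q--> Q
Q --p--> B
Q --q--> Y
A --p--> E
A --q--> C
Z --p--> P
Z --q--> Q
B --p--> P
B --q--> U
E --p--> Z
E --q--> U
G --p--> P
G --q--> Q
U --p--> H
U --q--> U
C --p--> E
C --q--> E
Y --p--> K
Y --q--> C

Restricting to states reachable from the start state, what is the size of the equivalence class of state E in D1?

1

States {A} cannot be reached from the start state, so discard them.
P0 = {B,C,P,Q,U,Y} | {D,E,G,H,K,Z}.
On input p, block {B,C,P,Q,U,Y} splits into {C,P,U,Y} and {B,Q}.
Split {C,P,U,Y} by δ(·,q) → {P,U,Y} and {C}.
Refine {P,U,Y} on symbol q: members go to different blocks, giving {P,U} and {Y}.
Split {D,E,G,H,K,Z} by δ(·,p) → {D,E,K} and {G,H,Z}.
Refine {P,U} on symbol p: members go to different blocks, giving {U} and {P}.
Split {D,E,K} by δ(·,p) → {E,K} and {D}.
On input q, block {E,K} splits into {K} and {E}.
Refine {B,Q} on symbol p: members go to different blocks, giving {B} and {Q}.
No further refinement is possible. Final partition (10 blocks): {U} | {K} | {B} | {C} | {Y} | {G,H,Z} | {P} | {D} | {E} | {Q}.
State E belongs to the block {E}, which has 1 states.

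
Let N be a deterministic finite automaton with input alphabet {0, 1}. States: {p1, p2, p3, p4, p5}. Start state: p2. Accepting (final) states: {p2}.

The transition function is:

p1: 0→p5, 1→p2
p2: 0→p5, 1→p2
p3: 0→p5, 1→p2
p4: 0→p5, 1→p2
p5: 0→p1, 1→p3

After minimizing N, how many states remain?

3

States {p4} cannot be reached from the start state, so discard them.
P0 = {p2} | {p1,p3,p5}.
On input 1, block {p1,p3,p5} splits into {p1,p3} and {p5}.
The partition is now stable with 3 blocks: {p2} | {p1,p3} | {p5}.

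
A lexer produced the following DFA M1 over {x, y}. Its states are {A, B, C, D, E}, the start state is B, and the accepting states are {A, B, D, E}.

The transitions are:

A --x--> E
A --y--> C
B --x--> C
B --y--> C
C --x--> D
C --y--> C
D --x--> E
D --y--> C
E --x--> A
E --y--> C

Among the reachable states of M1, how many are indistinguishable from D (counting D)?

Initial partition by acceptance: {A,B,D,E} | {C}.
Refine {A,B,D,E} on symbol x: members go to different blocks, giving {A,D,E} and {B}.
The partition is now stable with 3 blocks: {A,D,E} | {C} | {B}.
The equivalence class containing D is {A,D,E}, of size 3.

3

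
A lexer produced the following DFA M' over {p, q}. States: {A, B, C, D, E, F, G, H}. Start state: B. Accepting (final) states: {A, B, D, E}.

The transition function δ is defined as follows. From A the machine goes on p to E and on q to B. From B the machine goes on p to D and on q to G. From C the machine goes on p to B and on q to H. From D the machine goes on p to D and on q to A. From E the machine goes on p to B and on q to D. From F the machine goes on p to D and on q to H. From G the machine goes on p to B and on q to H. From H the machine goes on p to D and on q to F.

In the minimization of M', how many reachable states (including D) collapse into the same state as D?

1

States {C} cannot be reached from the start state, so discard them.
P0 = {A,B,D,E} | {F,G,H}.
Split {A,B,D,E} by δ(·,q) → {A,D,E} and {B}.
Split {A,D,E} by δ(·,p) → {A,D} and {E}.
On input p, block {A,D} splits into {A} and {D}.
On input p, block {F,G,H} splits into {F,H} and {G}.
No further refinement is possible. Final partition (6 blocks): {A} | {F,H} | {B} | {E} | {D} | {G}.
The equivalence class containing D is {D}, of size 1.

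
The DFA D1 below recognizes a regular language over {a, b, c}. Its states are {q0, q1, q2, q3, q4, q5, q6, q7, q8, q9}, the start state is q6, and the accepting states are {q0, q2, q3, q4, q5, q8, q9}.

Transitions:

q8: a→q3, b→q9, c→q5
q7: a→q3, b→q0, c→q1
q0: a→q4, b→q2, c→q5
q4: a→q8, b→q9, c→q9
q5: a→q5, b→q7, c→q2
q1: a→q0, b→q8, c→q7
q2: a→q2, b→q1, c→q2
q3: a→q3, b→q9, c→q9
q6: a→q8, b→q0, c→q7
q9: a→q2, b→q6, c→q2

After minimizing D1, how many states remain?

3

Every state is reachable, so we keep all 10.
Initial partition by acceptance: {q0,q2,q3,q4,q5,q8,q9} | {q1,q6,q7}.
Split {q0,q2,q3,q4,q5,q8,q9} by δ(·,b) → {q0,q3,q4,q8} and {q2,q5,q9}.
The partition is now stable with 3 blocks: {q0,q3,q4,q8} | {q1,q6,q7} | {q2,q5,q9}.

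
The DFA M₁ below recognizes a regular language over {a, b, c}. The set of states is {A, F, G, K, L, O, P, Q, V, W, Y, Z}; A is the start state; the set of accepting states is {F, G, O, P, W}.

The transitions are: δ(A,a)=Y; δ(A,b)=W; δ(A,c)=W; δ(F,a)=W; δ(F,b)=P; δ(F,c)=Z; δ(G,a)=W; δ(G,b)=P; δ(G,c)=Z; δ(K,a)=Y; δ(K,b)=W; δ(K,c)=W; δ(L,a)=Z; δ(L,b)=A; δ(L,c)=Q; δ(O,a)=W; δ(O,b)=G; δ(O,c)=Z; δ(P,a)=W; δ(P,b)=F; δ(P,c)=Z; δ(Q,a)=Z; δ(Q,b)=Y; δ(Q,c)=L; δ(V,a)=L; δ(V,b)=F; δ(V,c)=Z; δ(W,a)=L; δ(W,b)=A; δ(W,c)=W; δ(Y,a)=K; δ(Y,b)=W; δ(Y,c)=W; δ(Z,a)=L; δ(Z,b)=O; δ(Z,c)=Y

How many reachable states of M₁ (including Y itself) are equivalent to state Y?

States {V} cannot be reached from the start state, so discard them.
Initial partition by acceptance: {F,G,O,P,W} | {A,K,L,Q,Y,Z}.
On input a, block {F,G,O,P,W} splits into {F,G,O,P} and {W}.
Split {A,K,L,Q,Y,Z} by δ(·,b) → {A,K,Y} and {L,Q} and {Z}.
No further refinement is possible. Final partition (5 blocks): {F,G,O,P} | {A,K,Y} | {W} | {L,Q} | {Z}.
The equivalence class containing Y is {A,K,Y}, of size 3.

3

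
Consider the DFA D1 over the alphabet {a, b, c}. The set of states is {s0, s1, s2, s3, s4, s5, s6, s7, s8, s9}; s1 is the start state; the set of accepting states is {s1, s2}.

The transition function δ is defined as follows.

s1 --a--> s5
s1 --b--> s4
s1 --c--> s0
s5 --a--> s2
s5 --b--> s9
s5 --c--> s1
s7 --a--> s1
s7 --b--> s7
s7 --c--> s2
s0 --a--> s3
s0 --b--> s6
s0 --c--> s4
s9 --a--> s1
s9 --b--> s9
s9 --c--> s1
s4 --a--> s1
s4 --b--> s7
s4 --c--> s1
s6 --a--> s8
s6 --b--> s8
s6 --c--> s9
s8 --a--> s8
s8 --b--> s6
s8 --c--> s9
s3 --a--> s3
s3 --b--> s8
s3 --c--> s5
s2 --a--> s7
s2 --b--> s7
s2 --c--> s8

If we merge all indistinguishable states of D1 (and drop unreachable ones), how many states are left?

All states are reachable from the start state.
P0 = {s1,s2} | {s0,s3,s4,s5,s6,s7,s8,s9}.
On input a, block {s0,s3,s4,s5,s6,s7,s8,s9} splits into {s0,s3,s6,s8} and {s4,s5,s7,s9}.
The partition is now stable with 3 blocks: {s1,s2} | {s0,s3,s6,s8} | {s4,s5,s7,s9}.

3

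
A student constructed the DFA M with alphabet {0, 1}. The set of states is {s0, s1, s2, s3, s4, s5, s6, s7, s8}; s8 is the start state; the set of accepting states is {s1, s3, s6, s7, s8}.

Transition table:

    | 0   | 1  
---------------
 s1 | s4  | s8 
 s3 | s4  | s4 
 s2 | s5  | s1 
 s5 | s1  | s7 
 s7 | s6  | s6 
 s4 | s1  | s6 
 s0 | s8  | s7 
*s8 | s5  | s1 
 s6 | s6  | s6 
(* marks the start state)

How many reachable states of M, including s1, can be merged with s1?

First remove the unreachable states {s0,s2,s3}; 6 states remain.
Initial partition by acceptance: {s1,s6,s7,s8} | {s4,s5}.
Split {s1,s6,s7,s8} by δ(·,0) → {s1,s8} and {s6,s7}.
Stable partition: {s1,s8} | {s4,s5} | {s6,s7} — 3 equivalence classes.
State s1 belongs to the block {s1,s8}, which has 2 states.

2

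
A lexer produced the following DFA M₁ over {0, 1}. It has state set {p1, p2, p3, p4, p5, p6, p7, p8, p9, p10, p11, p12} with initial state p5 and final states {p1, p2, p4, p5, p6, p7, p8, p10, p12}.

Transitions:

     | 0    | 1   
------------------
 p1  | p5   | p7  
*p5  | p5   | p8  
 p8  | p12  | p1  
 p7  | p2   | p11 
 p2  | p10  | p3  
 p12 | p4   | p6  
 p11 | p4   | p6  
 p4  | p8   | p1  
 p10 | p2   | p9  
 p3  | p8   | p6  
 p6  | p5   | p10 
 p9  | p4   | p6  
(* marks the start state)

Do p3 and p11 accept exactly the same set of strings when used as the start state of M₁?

Yes

Every state is reachable, so we keep all 12.
Start with accepting vs non-accepting: {p1,p2,p4,p5,p6,p7,p8,p10,p12} | {p3,p9,p11}.
Split {p1,p2,p4,p5,p6,p7,p8,p10,p12} by δ(·,1) → {p1,p4,p5,p6,p8,p12} and {p2,p7,p10}.
Split {p1,p4,p5,p6,p8,p12} by δ(·,1) → {p4,p5,p8,p12} and {p1,p6}.
Split {p4,p5,p8,p12} by δ(·,1) → {p4,p8,p12} and {p5}.
The partition is now stable with 5 blocks: {p4,p8,p12} | {p3,p9,p11} | {p2,p7,p10} | {p1,p6} | {p5}.
p3 and p11 lie in the same block of the stable partition, so they are equivalent — no string distinguishes them.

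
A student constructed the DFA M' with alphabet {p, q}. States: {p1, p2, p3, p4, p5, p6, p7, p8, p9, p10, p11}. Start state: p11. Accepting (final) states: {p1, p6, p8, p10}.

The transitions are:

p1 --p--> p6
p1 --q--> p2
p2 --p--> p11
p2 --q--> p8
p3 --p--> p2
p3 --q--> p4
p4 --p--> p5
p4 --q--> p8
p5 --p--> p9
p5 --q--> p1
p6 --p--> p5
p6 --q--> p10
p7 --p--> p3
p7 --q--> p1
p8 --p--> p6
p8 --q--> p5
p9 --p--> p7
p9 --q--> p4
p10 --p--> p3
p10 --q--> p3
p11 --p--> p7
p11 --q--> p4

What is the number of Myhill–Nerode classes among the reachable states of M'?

All states are reachable from the start state.
Start with accepting vs non-accepting: {p1,p6,p8,p10} | {p2,p3,p4,p5,p7,p9,p11}.
Refine {p1,p6,p8,p10} on symbol p: members go to different blocks, giving {p1,p8} and {p6,p10}.
On input q, block {p2,p3,p4,p5,p7,p9,p11} splits into {p2,p4,p5,p7} and {p3,p9,p11}.
Split {p2,p4,p5,p7} by δ(·,p) → {p2,p5,p7} and {p4}.
Split {p6,p10} by δ(·,p) → {p6} and {p10}.
No further refinement is possible. Final partition (6 blocks): {p1,p8} | {p2,p5,p7} | {p6} | {p3,p9,p11} | {p4} | {p10}.

6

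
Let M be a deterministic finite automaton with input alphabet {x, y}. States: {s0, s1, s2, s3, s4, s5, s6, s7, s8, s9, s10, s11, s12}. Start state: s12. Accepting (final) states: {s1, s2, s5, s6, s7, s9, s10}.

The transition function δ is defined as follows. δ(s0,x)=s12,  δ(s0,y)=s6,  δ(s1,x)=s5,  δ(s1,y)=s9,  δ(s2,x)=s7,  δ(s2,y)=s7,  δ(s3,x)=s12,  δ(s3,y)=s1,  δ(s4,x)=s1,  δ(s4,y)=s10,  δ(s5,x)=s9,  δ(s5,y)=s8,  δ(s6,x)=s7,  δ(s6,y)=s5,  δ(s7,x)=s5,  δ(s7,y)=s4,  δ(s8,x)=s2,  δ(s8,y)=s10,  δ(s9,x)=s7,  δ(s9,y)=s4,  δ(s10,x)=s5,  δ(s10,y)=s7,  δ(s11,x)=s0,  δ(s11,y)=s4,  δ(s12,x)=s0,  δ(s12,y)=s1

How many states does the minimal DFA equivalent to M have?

States {s3,s11} cannot be reached from the start state, so discard them.
Start with accepting vs non-accepting: {s1,s2,s5,s6,s7,s9,s10} | {s0,s4,s8,s12}.
Split {s1,s2,s5,s6,s7,s9,s10} by δ(·,y) → {s1,s2,s6,s10} and {s5,s7,s9}.
On input x, block {s0,s4,s8,s12} splits into {s0,s12} and {s4,s8}.
Stable partition: {s1,s2,s6,s10} | {s0,s12} | {s5,s7,s9} | {s4,s8} — 4 equivalence classes.

4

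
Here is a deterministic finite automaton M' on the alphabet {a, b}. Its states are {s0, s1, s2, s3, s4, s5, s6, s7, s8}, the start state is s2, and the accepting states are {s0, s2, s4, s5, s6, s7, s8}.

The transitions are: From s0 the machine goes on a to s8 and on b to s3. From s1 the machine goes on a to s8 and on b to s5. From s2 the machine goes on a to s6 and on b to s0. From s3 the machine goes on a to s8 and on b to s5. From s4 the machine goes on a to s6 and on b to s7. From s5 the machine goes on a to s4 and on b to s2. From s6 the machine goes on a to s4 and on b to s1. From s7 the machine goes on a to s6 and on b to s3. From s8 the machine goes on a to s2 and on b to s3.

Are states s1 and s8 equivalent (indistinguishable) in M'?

All states are reachable from the start state.
P0 = {s0,s2,s4,s5,s6,s7,s8} | {s1,s3}.
Split {s0,s2,s4,s5,s6,s7,s8} by δ(·,b) → {s0,s6,s7,s8} and {s2,s4,s5}.
On input a, block {s0,s6,s7,s8} splits into {s0,s7} and {s6,s8}.
On input a, block {s2,s4,s5} splits into {s2,s4} and {s5}.
Stable partition: {s0,s7} | {s1,s3} | {s2,s4} | {s6,s8} | {s5} — 5 equivalence classes.
s1 and s8 end up in different blocks, so they are distinguishable. For instance, the string 'ε' is accepted from only s8.

No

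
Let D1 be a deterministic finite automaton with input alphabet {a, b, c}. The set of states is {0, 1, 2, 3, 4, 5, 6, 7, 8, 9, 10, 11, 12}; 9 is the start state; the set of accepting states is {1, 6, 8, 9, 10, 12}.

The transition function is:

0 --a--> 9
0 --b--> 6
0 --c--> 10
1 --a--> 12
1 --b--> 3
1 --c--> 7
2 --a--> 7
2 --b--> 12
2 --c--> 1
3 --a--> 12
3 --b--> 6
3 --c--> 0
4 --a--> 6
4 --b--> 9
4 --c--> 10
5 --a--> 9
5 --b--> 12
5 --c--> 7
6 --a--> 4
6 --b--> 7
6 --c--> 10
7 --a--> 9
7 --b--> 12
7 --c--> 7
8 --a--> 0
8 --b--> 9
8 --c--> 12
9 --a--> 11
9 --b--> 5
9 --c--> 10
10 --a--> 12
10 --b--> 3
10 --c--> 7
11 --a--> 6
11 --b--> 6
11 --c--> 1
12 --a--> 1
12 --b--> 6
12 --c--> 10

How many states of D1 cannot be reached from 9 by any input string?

2

BFS from 9 reaches {0, 1, 3, 4, 5, 6, 7, 9, 10, 11, 12}; the 2 state(s) 2, 8 are never visited.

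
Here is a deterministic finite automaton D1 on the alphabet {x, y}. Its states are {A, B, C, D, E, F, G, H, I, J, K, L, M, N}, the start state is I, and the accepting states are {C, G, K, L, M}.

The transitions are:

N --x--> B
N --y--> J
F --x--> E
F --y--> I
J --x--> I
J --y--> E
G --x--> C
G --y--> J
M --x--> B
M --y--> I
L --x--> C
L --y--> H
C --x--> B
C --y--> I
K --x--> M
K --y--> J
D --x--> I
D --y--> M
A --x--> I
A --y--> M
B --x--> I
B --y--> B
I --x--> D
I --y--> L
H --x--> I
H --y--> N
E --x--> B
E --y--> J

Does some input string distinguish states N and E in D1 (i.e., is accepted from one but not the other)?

No

States {A,F,G,K} cannot be reached from the start state, so discard them.
Start with accepting vs non-accepting: {C,L,M} | {B,D,E,H,I,J,N}.
On input x, block {C,L,M} splits into {C,M} and {L}.
On input y, block {B,D,E,H,I,J,N} splits into {B,E,H,J,N} and {D} and {I}.
Refine {B,E,H,J,N} on symbol x: members go to different blocks, giving {B,H,J} and {E,N}.
On input y, block {B,H,J} splits into {H,J} and {B}.
Stable partition: {C,M} | {H,J} | {L} | {D} | {I} | {E,N} | {B} — 7 equivalence classes.
N and E lie in the same block of the stable partition, so they are equivalent — no string distinguishes them.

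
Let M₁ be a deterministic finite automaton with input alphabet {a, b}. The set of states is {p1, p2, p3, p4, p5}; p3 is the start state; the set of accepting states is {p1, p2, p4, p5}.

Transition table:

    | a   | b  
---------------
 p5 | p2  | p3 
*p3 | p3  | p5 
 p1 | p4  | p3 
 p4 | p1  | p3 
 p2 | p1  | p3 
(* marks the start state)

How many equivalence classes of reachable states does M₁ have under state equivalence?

Start with accepting vs non-accepting: {p1,p2,p4,p5} | {p3}.
The partition is now stable with 2 blocks: {p1,p2,p4,p5} | {p3}.

2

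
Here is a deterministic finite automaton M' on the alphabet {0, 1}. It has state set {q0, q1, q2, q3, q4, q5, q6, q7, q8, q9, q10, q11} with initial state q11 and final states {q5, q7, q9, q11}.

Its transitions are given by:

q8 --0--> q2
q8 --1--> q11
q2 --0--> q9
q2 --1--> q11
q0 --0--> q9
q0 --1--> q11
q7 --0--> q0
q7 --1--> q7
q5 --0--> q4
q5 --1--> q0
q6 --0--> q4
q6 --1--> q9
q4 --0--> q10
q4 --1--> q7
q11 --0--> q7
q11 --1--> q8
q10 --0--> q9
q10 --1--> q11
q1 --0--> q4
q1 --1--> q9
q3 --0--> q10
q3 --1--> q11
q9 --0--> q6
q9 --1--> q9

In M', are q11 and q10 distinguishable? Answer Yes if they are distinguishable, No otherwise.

States {q1,q3,q5} cannot be reached from the start state, so discard them.
Initial partition by acceptance: {q7,q9,q11} | {q0,q2,q4,q6,q8,q10}.
Split {q7,q9,q11} by δ(·,0) → {q7,q9} and {q11}.
On input 0, block {q0,q2,q4,q6,q8,q10} splits into {q0,q2,q10} and {q4,q6,q8}.
Split {q7,q9} by δ(·,0) → {q7} and {q9}.
Split {q4,q6,q8} by δ(·,0) → {q4,q8} and {q6}.
Refine {q4,q8} on symbol 1: members go to different blocks, giving {q4} and {q8}.
Stable partition: {q7} | {q0,q2,q10} | {q11} | {q4} | {q9} | {q6} | {q8} — 7 equivalence classes.
q11 and q10 end up in different blocks, so they are distinguishable. For instance, the string 'ε' is accepted from only q11.

Yes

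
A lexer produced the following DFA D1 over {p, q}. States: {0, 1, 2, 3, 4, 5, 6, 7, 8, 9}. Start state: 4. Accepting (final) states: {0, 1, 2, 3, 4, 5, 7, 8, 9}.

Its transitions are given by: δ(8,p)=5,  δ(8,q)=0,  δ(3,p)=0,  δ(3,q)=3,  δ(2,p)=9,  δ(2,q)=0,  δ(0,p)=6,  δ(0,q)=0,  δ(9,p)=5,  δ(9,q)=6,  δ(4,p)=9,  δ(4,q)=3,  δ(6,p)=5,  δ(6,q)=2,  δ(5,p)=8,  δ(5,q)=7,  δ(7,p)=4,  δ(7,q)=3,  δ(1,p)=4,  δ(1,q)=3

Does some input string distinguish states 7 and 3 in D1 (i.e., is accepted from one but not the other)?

States {1} cannot be reached from the start state, so discard them.
Start with accepting vs non-accepting: {0,2,3,4,5,7,8,9} | {6}.
Split {0,2,3,4,5,7,8,9} by δ(·,p) → {2,3,4,5,7,8,9} and {0}.
Split {2,3,4,5,7,8,9} by δ(·,p) → {2,4,5,7,8,9} and {3}.
Split {2,4,5,7,8,9} by δ(·,q) → {2,8} and {4,7} and {5} and {9}.
On input p, block {2,8} splits into {2} and {8}.
Refine {4,7} on symbol p: members go to different blocks, giving {4} and {7}.
The partition is now stable with 9 blocks: {2} | {6} | {0} | {3} | {4} | {5} | {9} | {8} | {7}.
7 and 3 end up in different blocks, so they are distinguishable. For instance, the string 'pp' is accepted from only 7.

Yes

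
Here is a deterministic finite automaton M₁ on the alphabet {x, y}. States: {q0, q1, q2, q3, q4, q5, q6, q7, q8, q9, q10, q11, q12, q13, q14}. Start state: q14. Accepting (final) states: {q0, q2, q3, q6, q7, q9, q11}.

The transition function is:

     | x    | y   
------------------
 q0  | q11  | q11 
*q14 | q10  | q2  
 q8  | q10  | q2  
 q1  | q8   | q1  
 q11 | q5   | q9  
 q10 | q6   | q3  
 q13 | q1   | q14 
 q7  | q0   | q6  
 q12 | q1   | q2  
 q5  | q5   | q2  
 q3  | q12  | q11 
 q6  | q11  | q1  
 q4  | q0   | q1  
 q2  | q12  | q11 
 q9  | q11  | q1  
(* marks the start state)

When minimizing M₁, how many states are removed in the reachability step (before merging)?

4

No path from q14 leads to q0, q4, q7, q13; the other 11 states are all reachable.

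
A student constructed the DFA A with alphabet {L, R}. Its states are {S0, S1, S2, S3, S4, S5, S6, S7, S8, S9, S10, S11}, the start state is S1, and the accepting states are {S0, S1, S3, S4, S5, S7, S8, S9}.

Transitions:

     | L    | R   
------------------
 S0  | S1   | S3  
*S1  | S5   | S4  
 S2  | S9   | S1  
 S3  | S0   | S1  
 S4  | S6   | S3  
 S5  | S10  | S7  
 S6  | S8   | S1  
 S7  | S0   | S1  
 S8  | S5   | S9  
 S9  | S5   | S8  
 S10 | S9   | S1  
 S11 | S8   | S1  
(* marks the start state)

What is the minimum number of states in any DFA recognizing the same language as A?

6

States {S2,S11} cannot be reached from the start state, so discard them.
P0 = {S0,S1,S3,S4,S5,S7,S8,S9} | {S6,S10}.
On input L, block {S0,S1,S3,S4,S5,S7,S8,S9} splits into {S0,S1,S3,S7,S8,S9} and {S4,S5}.
Split {S0,S1,S3,S7,S8,S9} by δ(·,L) → {S0,S3,S7} and {S1,S8,S9}.
On input L, block {S0,S3,S7} splits into {S3,S7} and {S0}.
Split {S1,S8,S9} by δ(·,R) → {S8,S9} and {S1}.
Stable partition: {S3,S7} | {S6,S10} | {S4,S5} | {S8,S9} | {S0} | {S1} — 6 equivalence classes.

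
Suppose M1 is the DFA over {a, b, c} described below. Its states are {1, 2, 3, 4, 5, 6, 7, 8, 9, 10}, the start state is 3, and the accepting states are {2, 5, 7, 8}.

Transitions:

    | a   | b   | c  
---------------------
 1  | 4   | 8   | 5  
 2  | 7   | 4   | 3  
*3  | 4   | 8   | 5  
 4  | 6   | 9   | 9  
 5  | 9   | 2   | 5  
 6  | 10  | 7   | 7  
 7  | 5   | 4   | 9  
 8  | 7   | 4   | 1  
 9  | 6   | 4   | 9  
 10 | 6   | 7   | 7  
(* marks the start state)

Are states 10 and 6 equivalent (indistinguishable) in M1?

All states are reachable from the start state.
Start with accepting vs non-accepting: {2,5,7,8} | {1,3,4,6,9,10}.
On input a, block {2,5,7,8} splits into {2,7,8} and {5}.
On input a, block {2,7,8} splits into {2,8} and {7}.
Refine {1,3,4,6,9,10} on symbol b: members go to different blocks, giving {1,3} and {4,9} and {6,10}.
The partition is now stable with 6 blocks: {2,8} | {1,3} | {5} | {7} | {4,9} | {6,10}.
10 and 6 lie in the same block of the stable partition, so they are equivalent — no string distinguishes them.

Yes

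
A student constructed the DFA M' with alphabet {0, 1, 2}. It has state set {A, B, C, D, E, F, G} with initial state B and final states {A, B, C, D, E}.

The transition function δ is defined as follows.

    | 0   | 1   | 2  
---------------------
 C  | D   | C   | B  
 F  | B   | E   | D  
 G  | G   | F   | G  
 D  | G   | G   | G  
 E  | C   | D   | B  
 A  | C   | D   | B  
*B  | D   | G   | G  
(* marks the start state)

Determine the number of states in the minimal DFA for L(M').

States {A} cannot be reached from the start state, so discard them.
Start with accepting vs non-accepting: {B,C,D,E} | {F,G}.
Refine {B,C,D,E} on symbol 0: members go to different blocks, giving {B,C,E} and {D}.
Split {B,C,E} by δ(·,0) → {B,C} and {E}.
Split {B,C} by δ(·,1) → {B} and {C}.
Refine {F,G} on symbol 0: members go to different blocks, giving {F} and {G}.
Stable partition: {B} | {F} | {D} | {E} | {C} | {G} — 6 equivalence classes.

6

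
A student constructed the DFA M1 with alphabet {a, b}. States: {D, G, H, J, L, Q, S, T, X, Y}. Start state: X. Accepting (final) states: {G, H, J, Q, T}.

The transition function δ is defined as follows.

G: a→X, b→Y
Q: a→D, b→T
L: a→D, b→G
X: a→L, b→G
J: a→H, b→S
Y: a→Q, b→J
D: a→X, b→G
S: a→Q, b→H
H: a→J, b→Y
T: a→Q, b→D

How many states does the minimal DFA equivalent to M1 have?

Every state is reachable, so we keep all 10.
P0 = {G,H,J,Q,T} | {D,L,S,X,Y}.
Split {G,H,J,Q,T} by δ(·,a) → {H,J,T} and {G,Q}.
Split {H,J,T} by δ(·,a) → {H,J} and {T}.
On input a, block {D,L,S,X,Y} splits into {D,L,X} and {S,Y}.
On input b, block {G,Q} splits into {G} and {Q}.
Stable partition: {H,J} | {D,L,X} | {G} | {T} | {S,Y} | {Q} — 6 equivalence classes.

6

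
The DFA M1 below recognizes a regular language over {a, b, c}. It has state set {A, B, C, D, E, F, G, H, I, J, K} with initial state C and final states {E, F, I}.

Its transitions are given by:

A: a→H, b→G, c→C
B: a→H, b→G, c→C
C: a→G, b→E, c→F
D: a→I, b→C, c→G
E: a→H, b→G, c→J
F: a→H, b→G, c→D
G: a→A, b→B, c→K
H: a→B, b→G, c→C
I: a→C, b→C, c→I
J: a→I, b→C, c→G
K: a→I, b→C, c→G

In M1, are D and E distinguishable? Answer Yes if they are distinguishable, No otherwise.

Yes

P0 = {E,F,I} | {A,B,C,D,G,H,J,K}.
Refine {E,F,I} on symbol c: members go to different blocks, giving {E,F} and {I}.
Split {A,B,C,D,G,H,J,K} by δ(·,a) → {A,B,C,G,H} and {D,J,K}.
Refine {A,B,C,G,H} on symbol b: members go to different blocks, giving {A,B,G,H} and {C}.
Refine {A,B,G,H} on symbol c: members go to different blocks, giving {A,B,H} and {G}.
Stable partition: {E,F} | {A,B,H} | {I} | {D,J,K} | {C} | {G} — 6 equivalence classes.
D and E end up in different blocks, so they are distinguishable. For instance, the string 'ε' is accepted from only E.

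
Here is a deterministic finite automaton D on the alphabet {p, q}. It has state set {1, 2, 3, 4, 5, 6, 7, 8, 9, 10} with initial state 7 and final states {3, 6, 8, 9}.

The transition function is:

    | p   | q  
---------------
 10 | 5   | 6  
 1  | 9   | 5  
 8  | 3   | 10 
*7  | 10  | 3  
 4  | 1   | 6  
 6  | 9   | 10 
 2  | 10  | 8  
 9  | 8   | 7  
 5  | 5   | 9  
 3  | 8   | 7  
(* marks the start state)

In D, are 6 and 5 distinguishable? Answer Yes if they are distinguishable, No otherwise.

States {1,2,4} cannot be reached from the start state, so discard them.
Start with accepting vs non-accepting: {3,6,8,9} | {5,7,10}.
Stable partition: {3,6,8,9} | {5,7,10} — 2 equivalence classes.
6 and 5 end up in different blocks, so they are distinguishable. For instance, the string 'ε' is accepted from only 6.

Yes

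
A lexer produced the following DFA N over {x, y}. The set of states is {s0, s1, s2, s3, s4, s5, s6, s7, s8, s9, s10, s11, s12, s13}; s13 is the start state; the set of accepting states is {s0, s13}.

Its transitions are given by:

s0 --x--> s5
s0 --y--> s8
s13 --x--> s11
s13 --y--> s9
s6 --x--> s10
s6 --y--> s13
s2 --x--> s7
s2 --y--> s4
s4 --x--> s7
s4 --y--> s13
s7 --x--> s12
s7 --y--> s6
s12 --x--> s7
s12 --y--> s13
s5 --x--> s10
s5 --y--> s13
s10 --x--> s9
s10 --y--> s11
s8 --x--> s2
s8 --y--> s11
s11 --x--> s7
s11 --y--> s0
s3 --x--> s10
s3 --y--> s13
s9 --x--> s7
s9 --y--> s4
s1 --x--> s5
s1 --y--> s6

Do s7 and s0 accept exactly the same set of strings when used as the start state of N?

No

First remove the unreachable states {s1,s3}; 12 states remain.
Start with accepting vs non-accepting: {s0,s13} | {s2,s4,s5,s6,s7,s8,s9,s10,s11,s12}.
Split {s2,s4,s5,s6,s7,s8,s9,s10,s11,s12} by δ(·,y) → {s2,s7,s8,s9,s10} and {s4,s5,s6,s11,s12}.
Split {s2,s7,s8,s9,s10} by δ(·,x) → {s2,s8,s9,s10} and {s7}.
On input x, block {s2,s8,s9,s10} splits into {s2,s9} and {s8,s10}.
On input y, block {s0,s13} splits into {s0} and {s13}.
On input x, block {s4,s5,s6,s11,s12} splits into {s4,s11,s12} and {s5,s6}.
Refine {s4,s11,s12} on symbol y: members go to different blocks, giving {s4,s12} and {s11}.
The partition is now stable with 8 blocks: {s0} | {s2,s9} | {s4,s12} | {s7} | {s8,s10} | {s13} | {s5,s6} | {s11}.
s7 and s0 end up in different blocks, so they are distinguishable. For instance, the string 'ε' is accepted from only s0.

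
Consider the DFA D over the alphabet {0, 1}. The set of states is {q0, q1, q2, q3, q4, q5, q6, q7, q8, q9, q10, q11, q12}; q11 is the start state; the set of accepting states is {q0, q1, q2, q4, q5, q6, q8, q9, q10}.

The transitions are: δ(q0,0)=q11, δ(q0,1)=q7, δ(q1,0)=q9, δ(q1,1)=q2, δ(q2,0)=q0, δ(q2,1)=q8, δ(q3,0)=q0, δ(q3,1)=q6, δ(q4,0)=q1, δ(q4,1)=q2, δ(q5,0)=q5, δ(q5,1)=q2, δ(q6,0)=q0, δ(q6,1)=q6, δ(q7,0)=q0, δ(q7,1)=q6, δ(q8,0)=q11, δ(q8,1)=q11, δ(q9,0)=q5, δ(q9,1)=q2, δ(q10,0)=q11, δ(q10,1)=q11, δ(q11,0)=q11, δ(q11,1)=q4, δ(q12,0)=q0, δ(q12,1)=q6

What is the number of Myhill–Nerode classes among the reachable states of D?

First remove the unreachable states {q3,q10,q12}; 10 states remain.
Start with accepting vs non-accepting: {q0,q1,q2,q4,q5,q6,q8,q9} | {q7,q11}.
Refine {q0,q1,q2,q4,q5,q6,q8,q9} on symbol 0: members go to different blocks, giving {q1,q2,q4,q5,q6,q9} and {q0,q8}.
Split {q1,q2,q4,q5,q6,q9} by δ(·,0) → {q1,q4,q5,q9} and {q2,q6}.
On input 0, block {q7,q11} splits into {q7} and {q11}.
Refine {q0,q8} on symbol 1: members go to different blocks, giving {q0} and {q8}.
Refine {q2,q6} on symbol 1: members go to different blocks, giving {q2} and {q6}.
No further refinement is possible. Final partition (7 blocks): {q1,q4,q5,q9} | {q7} | {q0} | {q2} | {q11} | {q8} | {q6}.

7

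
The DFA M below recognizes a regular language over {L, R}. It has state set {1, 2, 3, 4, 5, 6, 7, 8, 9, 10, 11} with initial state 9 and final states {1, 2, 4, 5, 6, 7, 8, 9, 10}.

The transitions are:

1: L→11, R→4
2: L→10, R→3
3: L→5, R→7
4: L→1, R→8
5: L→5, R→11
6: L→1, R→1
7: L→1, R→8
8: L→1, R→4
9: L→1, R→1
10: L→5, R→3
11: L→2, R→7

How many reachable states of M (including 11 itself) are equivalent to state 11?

Reachable states from the start: {1,2,3,4,5,7,8,9,10,11}. Unreachable: {6} — drop them.
Start with accepting vs non-accepting: {1,2,4,5,7,8,9,10} | {3,11}.
Split {1,2,4,5,7,8,9,10} by δ(·,L) → {2,4,5,7,8,9,10} and {1}.
Split {2,4,5,7,8,9,10} by δ(·,L) → {4,7,8,9} and {2,5,10}.
Split {4,7,8,9} by δ(·,R) → {4,7,8} and {9}.
Stable partition: {4,7,8} | {3,11} | {1} | {2,5,10} | {9} — 5 equivalence classes.
The equivalence class containing 11 is {3,11}, of size 2.

2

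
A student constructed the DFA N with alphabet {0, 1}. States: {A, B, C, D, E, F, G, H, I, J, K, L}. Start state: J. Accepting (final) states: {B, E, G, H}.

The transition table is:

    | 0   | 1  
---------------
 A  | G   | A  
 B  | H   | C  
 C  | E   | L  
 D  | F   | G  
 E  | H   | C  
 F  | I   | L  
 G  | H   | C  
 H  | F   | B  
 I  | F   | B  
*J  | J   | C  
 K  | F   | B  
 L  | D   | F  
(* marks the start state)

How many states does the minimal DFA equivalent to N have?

Reachable states from the start: {B,C,D,E,F,G,H,I,J,L}. Unreachable: {A,K} — drop them.
Initial partition by acceptance: {B,E,G,H} | {C,D,F,I,J,L}.
On input 0, block {B,E,G,H} splits into {B,E,G} and {H}.
Split {C,D,F,I,J,L} by δ(·,0) → {D,F,I,J,L} and {C}.
Refine {D,F,I,J,L} on symbol 1: members go to different blocks, giving {D,I} and {F,L} and {J}.
Stable partition: {B,E,G} | {D,I} | {H} | {C} | {F,L} | {J} — 6 equivalence classes.

6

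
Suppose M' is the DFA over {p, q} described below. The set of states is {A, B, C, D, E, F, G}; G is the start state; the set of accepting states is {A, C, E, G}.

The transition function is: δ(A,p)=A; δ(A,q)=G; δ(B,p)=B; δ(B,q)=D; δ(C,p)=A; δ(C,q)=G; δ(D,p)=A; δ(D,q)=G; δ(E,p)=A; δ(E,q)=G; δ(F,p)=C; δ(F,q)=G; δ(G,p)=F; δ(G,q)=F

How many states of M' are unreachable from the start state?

Starting at G and following transitions, the reachable set is {A, C, F, G}. That leaves B, D, E unreachable — 3 in total.

3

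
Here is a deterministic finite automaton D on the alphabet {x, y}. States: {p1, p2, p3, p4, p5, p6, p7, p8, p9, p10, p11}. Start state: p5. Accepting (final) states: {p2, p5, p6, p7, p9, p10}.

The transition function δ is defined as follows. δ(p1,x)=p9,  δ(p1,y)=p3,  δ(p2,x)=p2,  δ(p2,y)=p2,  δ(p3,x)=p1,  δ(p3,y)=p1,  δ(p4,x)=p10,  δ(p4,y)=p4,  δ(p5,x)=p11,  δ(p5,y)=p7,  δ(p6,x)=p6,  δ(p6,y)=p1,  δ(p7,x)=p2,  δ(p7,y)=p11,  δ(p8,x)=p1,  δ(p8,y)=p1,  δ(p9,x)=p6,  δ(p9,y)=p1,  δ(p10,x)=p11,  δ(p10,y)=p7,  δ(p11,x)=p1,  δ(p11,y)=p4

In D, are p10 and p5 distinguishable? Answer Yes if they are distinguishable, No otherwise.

First remove the unreachable states {p8}; 10 states remain.
P0 = {p2,p5,p6,p7,p9,p10} | {p1,p3,p4,p11}.
Refine {p2,p5,p6,p7,p9,p10} on symbol x: members go to different blocks, giving {p2,p6,p7,p9} and {p5,p10}.
Refine {p2,p6,p7,p9} on symbol y: members go to different blocks, giving {p6,p7,p9} and {p2}.
Refine {p6,p7,p9} on symbol x: members go to different blocks, giving {p6,p9} and {p7}.
Refine {p1,p3,p4,p11} on symbol x: members go to different blocks, giving {p3,p11} and {p1} and {p4}.
Refine {p3,p11} on symbol y: members go to different blocks, giving {p3} and {p11}.
No further refinement is possible. Final partition (8 blocks): {p6,p9} | {p3} | {p5,p10} | {p2} | {p7} | {p1} | {p4} | {p11}.
p10 and p5 lie in the same block of the stable partition, so they are equivalent — no string distinguishes them.

No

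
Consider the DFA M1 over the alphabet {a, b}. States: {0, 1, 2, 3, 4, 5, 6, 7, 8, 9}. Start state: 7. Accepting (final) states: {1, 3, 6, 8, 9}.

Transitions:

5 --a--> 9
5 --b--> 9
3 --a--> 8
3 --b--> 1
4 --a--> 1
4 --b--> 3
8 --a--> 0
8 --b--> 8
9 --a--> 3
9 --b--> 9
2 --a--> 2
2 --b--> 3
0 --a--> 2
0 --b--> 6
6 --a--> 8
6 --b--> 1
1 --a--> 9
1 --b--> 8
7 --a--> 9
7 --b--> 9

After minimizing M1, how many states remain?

6

Reachable states from the start: {0,1,2,3,6,7,8,9}. Unreachable: {4,5} — drop them.
Start with accepting vs non-accepting: {1,3,6,8,9} | {0,2,7}.
On input a, block {1,3,6,8,9} splits into {1,3,6,9} and {8}.
On input a, block {1,3,6,9} splits into {1,9} and {3,6}.
Split {1,9} by δ(·,a) → {1} and {9}.
On input a, block {0,2,7} splits into {0,2} and {7}.
Stable partition: {1} | {0,2} | {8} | {3,6} | {9} | {7} — 6 equivalence classes.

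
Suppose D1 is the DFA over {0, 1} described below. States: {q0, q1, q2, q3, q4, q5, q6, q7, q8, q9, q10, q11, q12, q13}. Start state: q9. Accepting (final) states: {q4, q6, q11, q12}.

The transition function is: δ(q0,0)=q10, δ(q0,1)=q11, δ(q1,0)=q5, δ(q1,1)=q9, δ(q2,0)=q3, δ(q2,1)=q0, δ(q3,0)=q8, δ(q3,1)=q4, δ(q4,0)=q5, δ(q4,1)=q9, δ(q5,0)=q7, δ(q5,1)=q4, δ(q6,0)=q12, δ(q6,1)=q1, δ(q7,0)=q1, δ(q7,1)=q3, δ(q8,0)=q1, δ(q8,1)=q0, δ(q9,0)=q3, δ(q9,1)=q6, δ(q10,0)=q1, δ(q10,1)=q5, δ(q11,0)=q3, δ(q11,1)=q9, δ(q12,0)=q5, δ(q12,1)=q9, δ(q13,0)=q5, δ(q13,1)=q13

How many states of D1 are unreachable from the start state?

2

Starting at q9 and following transitions, the reachable set is {q0, q1, q3, q4, q5, q6, q7, q8, q9, q10, q11, q12}. That leaves q2, q13 unreachable — 2 in total.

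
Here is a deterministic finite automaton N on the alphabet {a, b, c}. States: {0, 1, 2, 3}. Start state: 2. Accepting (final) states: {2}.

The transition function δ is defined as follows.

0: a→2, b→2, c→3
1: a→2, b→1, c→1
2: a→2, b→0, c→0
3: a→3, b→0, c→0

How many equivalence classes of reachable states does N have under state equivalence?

3

First remove the unreachable states {1}; 3 states remain.
Start with accepting vs non-accepting: {2} | {0,3}.
Split {0,3} by δ(·,a) → {0} and {3}.
No further refinement is possible. Final partition (3 blocks): {2} | {0} | {3}.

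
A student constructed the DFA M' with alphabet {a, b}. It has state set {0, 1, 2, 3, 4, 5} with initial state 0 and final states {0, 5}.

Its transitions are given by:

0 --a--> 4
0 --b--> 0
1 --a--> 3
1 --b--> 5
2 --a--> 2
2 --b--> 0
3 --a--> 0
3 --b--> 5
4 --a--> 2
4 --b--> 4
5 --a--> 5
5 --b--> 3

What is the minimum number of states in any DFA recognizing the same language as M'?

Reachable states from the start: {0,2,4}. Unreachable: {1,3,5} — drop them.
Start with accepting vs non-accepting: {0} | {2,4}.
Refine {2,4} on symbol b: members go to different blocks, giving {2} and {4}.
The partition is now stable with 3 blocks: {0} | {2} | {4}.

3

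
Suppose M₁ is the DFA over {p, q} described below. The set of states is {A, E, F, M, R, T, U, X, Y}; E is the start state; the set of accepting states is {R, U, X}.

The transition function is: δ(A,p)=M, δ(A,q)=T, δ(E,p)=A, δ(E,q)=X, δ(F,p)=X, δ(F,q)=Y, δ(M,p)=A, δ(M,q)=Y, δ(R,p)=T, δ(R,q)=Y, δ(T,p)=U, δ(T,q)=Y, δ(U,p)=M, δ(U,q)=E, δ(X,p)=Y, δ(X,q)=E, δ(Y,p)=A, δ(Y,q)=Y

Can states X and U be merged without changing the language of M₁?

Yes

First remove the unreachable states {F,R}; 7 states remain.
Start with accepting vs non-accepting: {U,X} | {A,E,M,T,Y}.
Refine {A,E,M,T,Y} on symbol p: members go to different blocks, giving {A,E,M,Y} and {T}.
Refine {A,E,M,Y} on symbol q: members go to different blocks, giving {M,Y} and {A} and {E}.
The partition is now stable with 5 blocks: {U,X} | {M,Y} | {T} | {A} | {E}.
X and U lie in the same block of the stable partition, so they are equivalent — no string distinguishes them.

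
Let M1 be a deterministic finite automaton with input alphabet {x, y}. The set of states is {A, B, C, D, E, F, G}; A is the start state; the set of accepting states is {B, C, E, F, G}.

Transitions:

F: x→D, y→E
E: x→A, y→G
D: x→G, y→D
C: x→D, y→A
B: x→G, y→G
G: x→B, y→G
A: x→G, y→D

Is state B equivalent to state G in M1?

Yes

States {C,E,F} cannot be reached from the start state, so discard them.
P0 = {B,G} | {A,D}.
No further refinement is possible. Final partition (2 blocks): {B,G} | {A,D}.
B and G lie in the same block of the stable partition, so they are equivalent — no string distinguishes them.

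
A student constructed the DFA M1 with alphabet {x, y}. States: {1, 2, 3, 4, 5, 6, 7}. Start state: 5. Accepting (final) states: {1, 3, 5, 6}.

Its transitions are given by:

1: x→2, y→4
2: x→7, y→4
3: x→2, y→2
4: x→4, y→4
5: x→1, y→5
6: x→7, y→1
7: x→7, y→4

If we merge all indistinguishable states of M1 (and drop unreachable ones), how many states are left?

First remove the unreachable states {3,6}; 5 states remain.
Start with accepting vs non-accepting: {1,5} | {2,4,7}.
Split {1,5} by δ(·,x) → {1} and {5}.
Stable partition: {1} | {2,4,7} | {5} — 3 equivalence classes.

3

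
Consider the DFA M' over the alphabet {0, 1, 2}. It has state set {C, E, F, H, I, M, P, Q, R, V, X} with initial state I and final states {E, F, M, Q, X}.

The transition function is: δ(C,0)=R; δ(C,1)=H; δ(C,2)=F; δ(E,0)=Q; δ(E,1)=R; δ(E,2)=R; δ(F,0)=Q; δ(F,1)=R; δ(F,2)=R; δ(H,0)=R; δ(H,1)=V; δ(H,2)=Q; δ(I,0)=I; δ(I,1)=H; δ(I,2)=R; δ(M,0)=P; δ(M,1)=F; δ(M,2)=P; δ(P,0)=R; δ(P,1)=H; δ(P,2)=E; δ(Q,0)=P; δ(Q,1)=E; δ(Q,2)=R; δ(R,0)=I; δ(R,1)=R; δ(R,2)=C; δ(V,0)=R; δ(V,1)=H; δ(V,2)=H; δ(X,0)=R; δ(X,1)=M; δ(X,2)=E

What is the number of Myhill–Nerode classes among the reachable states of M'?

First remove the unreachable states {M,X}; 9 states remain.
Initial partition by acceptance: {E,F,Q} | {C,H,I,P,R,V}.
On input 0, block {E,F,Q} splits into {E,F} and {Q}.
Refine {C,H,I,P,R,V} on symbol 2: members go to different blocks, giving {I,R,V} and {C,P} and {H}.
Refine {I,R,V} on symbol 1: members go to different blocks, giving {I,V} and {R}.
Split {I,V} by δ(·,0) → {I} and {V}.
No further refinement is possible. Final partition (7 blocks): {E,F} | {I} | {Q} | {C,P} | {H} | {R} | {V}.

7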